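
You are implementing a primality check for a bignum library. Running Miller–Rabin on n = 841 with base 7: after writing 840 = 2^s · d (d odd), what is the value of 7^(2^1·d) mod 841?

n − 1 = 840 = 2^3 · 105, so s = 3 and d = 105.
x_0 = 7^105 mod 841 = 523.
x_1 = 523^2 mod 841 = 204.

204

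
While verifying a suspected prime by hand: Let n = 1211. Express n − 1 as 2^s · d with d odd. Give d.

605

Halving: 1210 → 605; 605 is odd.
So 1210 = 2^1 · 605.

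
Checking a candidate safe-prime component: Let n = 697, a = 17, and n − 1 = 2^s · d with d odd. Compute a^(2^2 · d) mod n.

476

n − 1 = 696 = 2^3 · 87, so s = 3 and d = 87.
x_0 = 17^87 mod 697 = 136.
x_1 = 136^2 mod 697 = 374.
x_2 = 374^2 mod 697 = 476.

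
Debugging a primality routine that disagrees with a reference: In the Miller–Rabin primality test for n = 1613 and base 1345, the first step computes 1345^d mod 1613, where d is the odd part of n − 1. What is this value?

n − 1 = 1612 = 2^2 · 403, so s = 2 and d = 403.
1345^403 mod 1613 = 1486.

1486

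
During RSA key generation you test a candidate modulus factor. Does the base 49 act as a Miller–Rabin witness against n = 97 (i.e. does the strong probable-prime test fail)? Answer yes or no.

n − 1 = 96 = 2^5 · 3, so s = 5 and d = 3.
x_0 = 49^3 mod 97 = 85.
x_0 is neither 1 nor 96, so continue squaring.
x_1 = 85^2 mod 97 = 47.
x_2 = 47^2 mod 97 = 75.
x_3 = 75^2 mod 97 = 96.
x_3 ≡ −1, so 49 is not a witness.

no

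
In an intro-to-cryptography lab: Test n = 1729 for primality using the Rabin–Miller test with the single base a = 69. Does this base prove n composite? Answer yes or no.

no

n − 1 = 1728 = 2^6 · 27, so s = 6 and d = 27.
x_0 = 69^27 mod 1729 = 1728.
x_0 = 1728 ≡ −1, so 69 is not a witness.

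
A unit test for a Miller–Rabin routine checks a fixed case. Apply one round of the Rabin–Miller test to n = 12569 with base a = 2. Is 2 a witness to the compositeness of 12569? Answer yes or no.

no

n − 1 = 12568 = 2^3 · 1571, so s = 3 and d = 1571.
x_0 = 2^1571 mod 12569 = 12568.
x_0 = 12568 ≡ −1, so 2 is not a witness.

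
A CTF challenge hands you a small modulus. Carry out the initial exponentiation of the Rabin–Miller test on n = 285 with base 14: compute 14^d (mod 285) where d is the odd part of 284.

n − 1 = 284 = 2^2 · 71, so s = 2 and d = 71.
14^71 mod 285 = 224.

224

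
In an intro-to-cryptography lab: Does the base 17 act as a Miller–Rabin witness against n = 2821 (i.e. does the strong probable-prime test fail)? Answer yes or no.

n − 1 = 2820 = 2^2 · 705, so s = 2 and d = 705.
x_0 = 17^705 mod 2821 = 2820.
x_0 = 2820 ≡ −1, so 17 is not a witness.

no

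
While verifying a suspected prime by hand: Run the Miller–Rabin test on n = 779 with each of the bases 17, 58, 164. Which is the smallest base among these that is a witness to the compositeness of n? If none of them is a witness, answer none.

17

n − 1 = 778 = 2^1 · 389, so s = 1 and d = 389.
Base 17: x_0 = 17^389 mod 779 = 384. x_0 ∉ {1, 778} and s = 1, so 17 is a Miller–Rabin witness and 779 is composite.
Base 58: x_0 = 58^389 mod 779 = 343. x_0 ∉ {1, 778} and s = 1, so 58 is a Miller–Rabin witness and 779 is composite.
Base 164: x_0 = 164^389 mod 779 = 369. x_0 ∉ {1, 778} and s = 1, so 164 is a Miller–Rabin witness and 779 is composite.
The smallest witness among the given bases is 17.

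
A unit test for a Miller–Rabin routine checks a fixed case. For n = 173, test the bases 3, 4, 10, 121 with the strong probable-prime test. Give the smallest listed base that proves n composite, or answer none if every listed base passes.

none

n − 1 = 172 = 2^2 · 43, so s = 2 and d = 43.
Base 3: x_0 = 3^43 mod 173 = 93. x_0 is neither 1 nor 172, so continue squaring. x_1 = 93^2 mod 173 = 172. x_1 ≡ −1, so 3 is not a witness.
Base 4: x_0 = 4^43 mod 173 = 172. x_0 = 172 ≡ −1, so 4 is not a witness.
Base 10: x_0 = 10^43 mod 173 = 1. x_0 = 1, so 10 is not a witness.
Base 121: x_0 = 121^43 mod 173 = 172. x_0 = 172 ≡ −1, so 121 is not a witness.
No listed base is a witness for 173.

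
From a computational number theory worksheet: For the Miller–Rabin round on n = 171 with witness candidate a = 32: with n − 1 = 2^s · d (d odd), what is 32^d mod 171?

n − 1 = 170 = 2^1 · 85, so s = 1 and d = 85.
32^85 mod 171 = 167.

167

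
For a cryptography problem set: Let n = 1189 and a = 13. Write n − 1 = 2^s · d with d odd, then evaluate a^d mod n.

n − 1 = 1188 = 2^2 · 297, so s = 2 and d = 297.
Repeated squaring mod 1189: 13^1 ≡ 13, 13^2 ≡ 169, 13^4 ≡ 25, 13^8 ≡ 625, 13^16 ≡ 633, 13^32 ≡ 1185, 13^64 ≡ 16, 13^128 ≡ 256, 13^256 ≡ 141.
297 = 256 + 32 + 8 + 1, so 13^297 ≡ 141·1185·625·13 ≡ 1095 (mod 1189).

1095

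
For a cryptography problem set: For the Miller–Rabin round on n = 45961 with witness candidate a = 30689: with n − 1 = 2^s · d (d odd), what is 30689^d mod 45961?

n − 1 = 45960 = 2^3 · 5745, so s = 3 and d = 5745.
30689^5745 mod 45961 = 15302.

15302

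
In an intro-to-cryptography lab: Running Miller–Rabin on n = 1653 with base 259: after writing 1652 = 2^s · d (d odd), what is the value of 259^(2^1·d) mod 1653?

463

n − 1 = 1652 = 2^2 · 413, so s = 2 and d = 413.
x_0 = 259^413 mod 1653 = 331.
x_1 = 331^2 mod 1653 = 463.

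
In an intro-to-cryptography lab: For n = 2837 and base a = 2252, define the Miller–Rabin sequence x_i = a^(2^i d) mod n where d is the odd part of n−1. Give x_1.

n − 1 = 2836 = 2^2 · 709, so s = 2 and d = 709.
By repeated squaring, 2252^709 ≡ 2421 (mod 2837).
x_0 = 2421.
x_1 = 2421^2 mod 2837 = 2836.

2836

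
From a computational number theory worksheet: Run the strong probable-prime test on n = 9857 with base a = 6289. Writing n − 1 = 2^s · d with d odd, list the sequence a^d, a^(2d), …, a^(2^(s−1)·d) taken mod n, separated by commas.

6562, 4468, 2599, 2756, 5646, 9635, 9856

n − 1 = 9856 = 2^7 · 77, so s = 7 and d = 77.
x_0 = 6289^77 mod 9857 = 6562.
x_1 = 6562^2 mod 9857 = 4468.
x_2 = 4468^2 mod 9857 = 2599.
x_3 = 2599^2 mod 9857 = 2756.
x_4 = 2756^2 mod 9857 = 5646.
x_5 = 5646^2 mod 9857 = 9635.
x_6 = 9635^2 mod 9857 = 9856.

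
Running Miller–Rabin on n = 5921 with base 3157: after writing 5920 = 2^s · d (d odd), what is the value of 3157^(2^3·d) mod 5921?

532

n − 1 = 5920 = 2^5 · 185, so s = 5 and d = 185.
Repeated squaring mod 5921: 3157^1 ≡ 3157, 3157^2 ≡ 1606, 3157^4 ≡ 3601, 3157^8 ≡ 211, 3157^16 ≡ 3074, 3157^32 ≡ 5481, 3157^64 ≡ 4128, 3157^128 ≡ 5667.
185 = 128 + 32 + 16 + 8 + 1, so 3157^185 ≡ 5667·5481·3074·211·3157 ≡ 4997 (mod 5921).
x_0 = 4997.
x_1 = 4997^2 mod 5921 = 1152.
x_2 = 1152^2 mod 5921 = 800.
x_3 = 800^2 mod 5921 = 532.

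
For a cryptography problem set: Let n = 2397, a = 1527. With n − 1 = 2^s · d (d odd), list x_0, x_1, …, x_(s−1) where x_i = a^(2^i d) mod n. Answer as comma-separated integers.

n − 1 = 2396 = 2^2 · 599, so s = 2 and d = 599.
x_0 = 1527^599 mod 2397 = 822.
x_1 = 822^2 mod 2397 = 2127.

822, 2127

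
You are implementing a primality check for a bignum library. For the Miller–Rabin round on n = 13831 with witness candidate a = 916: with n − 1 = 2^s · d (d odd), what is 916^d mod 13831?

1

n − 1 = 13830 = 2^1 · 6915, so s = 1 and d = 6915.
Repeated squaring mod 13831: 916^1 ≡ 916, 916^2 ≡ 9196, 916^4 ≡ 3682, 916^8 ≡ 2744, 916^16 ≡ 5472, 916^32 ≡ 12500, 916^64 ≡ 1193, 916^128 ≡ 12487, 916^256 ≡ 8306, 916^512 ≡ 608, 916^1024 ≡ 10058, 916^2048 ≡ 3430, 916^4096 ≡ 8550.
6915 = 4096 + 2048 + 512 + 256 + 2 + 1, so 916^6915 ≡ 8550·3430·608·8306·9196·916 ≡ 1 (mod 13831).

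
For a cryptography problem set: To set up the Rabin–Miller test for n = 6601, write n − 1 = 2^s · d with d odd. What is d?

Halving: 6600 → 3300 → 1650 → 825; 825 is odd.
So 6600 = 2^3 · 825.

825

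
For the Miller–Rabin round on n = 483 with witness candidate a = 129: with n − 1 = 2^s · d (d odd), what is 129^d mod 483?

n − 1 = 482 = 2^1 · 241, so s = 1 and d = 241.
129^241 mod 483 = 465.

465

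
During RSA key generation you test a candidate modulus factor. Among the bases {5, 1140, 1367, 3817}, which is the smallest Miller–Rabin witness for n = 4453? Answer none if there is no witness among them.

5

n − 1 = 4452 = 2^2 · 1113, so s = 2 and d = 1113.
Base 5: x_0 = 5^1113 mod 4453 = 1467. x_0 is neither 1 nor 4452, so continue squaring. x_1 = 1467^2 mod 4453 = 1290. Reached i = s−1 = 1 without hitting −1: 5 is a Miller–Rabin witness and 4453 is composite.
Base 1140: x_0 = 1140^1113 mod 4453 = 2840. x_0 is neither 1 nor 4452, so continue squaring. x_1 = 2840^2 mod 4453 = 1217. Reached i = s−1 = 1 without hitting −1: 1140 is a Miller–Rabin witness and 4453 is composite.
Base 1367: x_0 = 1367^1113 mod 4453 = 2937. x_0 is neither 1 nor 4452, so continue squaring. x_1 = 2937^2 mod 4453 = 508. Reached i = s−1 = 1 without hitting −1: 1367 is a Miller–Rabin witness and 4453 is composite.
Base 3817: x_0 = 3817^1113 mod 4453 = 679. x_0 is neither 1 nor 4452, so continue squaring. x_1 = 679^2 mod 4453 = 2382. Reached i = s−1 = 1 without hitting −1: 3817 is a Miller–Rabin witness and 4453 is composite.
The smallest witness among the given bases is 5.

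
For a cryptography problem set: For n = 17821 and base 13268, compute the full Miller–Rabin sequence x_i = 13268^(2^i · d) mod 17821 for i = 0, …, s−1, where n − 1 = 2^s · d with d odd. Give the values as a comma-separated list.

n − 1 = 17820 = 2^2 · 4455, so s = 2 and d = 4455.
x_0 = 13268^4455 mod 17821 = 10050.
x_1 = 10050^2 mod 17821 = 10893.

10050, 10893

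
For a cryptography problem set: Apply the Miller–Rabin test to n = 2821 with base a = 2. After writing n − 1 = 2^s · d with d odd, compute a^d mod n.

2605

n − 1 = 2820 = 2^2 · 705, so s = 2 and d = 705.
Repeated squaring mod 2821: 2^1 ≡ 2, 2^2 ≡ 4, 2^4 ≡ 16, 2^8 ≡ 256, 2^16 ≡ 653, 2^32 ≡ 438, 2^64 ≡ 16, 2^128 ≡ 256, 2^256 ≡ 653, 2^512 ≡ 438.
705 = 512 + 128 + 64 + 1, so 2^705 ≡ 438·256·16·2 ≡ 2605 (mod 2821).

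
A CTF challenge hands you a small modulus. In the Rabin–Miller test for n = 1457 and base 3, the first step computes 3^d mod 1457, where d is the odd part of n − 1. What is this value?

251

n − 1 = 1456 = 2^4 · 91, so s = 4 and d = 91.
3^91 mod 1457 = 251.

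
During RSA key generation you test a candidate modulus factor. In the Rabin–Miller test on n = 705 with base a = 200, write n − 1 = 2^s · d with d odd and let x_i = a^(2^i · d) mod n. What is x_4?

n − 1 = 704 = 2^6 · 11, so s = 6 and d = 11.
Repeated squaring mod 705: 200^1 ≡ 200, 200^2 ≡ 520, 200^4 ≡ 385, 200^8 ≡ 175.
11 = 8 + 2 + 1, so 200^11 ≡ 175·520·200 ≡ 425 (mod 705).
x_0 = 425.
x_1 = 425^2 mod 705 = 145.
x_2 = 145^2 mod 705 = 580.
x_3 = 580^2 mod 705 = 115.
x_4 = 115^2 mod 705 = 535.

535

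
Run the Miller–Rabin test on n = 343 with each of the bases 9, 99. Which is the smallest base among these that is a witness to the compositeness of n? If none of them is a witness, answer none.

9

n − 1 = 342 = 2^1 · 171, so s = 1 and d = 171.
Base 9: x_0 = 9^171 mod 343 = 337. x_0 ∉ {1, 342} and s = 1, so 9 is a Miller–Rabin witness and 343 is composite.
Base 99: x_0 = 99^171 mod 343 = 295. x_0 ∉ {1, 342} and s = 1, so 99 is a Miller–Rabin witness and 343 is composite.
The smallest witness among the given bases is 9.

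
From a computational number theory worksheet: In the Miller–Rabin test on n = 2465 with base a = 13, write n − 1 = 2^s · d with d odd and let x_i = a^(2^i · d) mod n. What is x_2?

1

n − 1 = 2464 = 2^5 · 77, so s = 5 and d = 77.
x_0 = 13^77 mod 2465 = 608.
x_1 = 608^2 mod 2465 = 2379.
x_2 = 2379^2 mod 2465 = 1.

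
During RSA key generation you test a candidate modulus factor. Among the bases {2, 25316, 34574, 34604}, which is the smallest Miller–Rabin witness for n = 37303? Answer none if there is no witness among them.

2

n − 1 = 37302 = 2^1 · 18651, so s = 1 and d = 18651.
Base 2: x_0 = 2^18651 mod 37303 = 2563. x_0 ∉ {1, 37302} and s = 1, so 2 is a Miller–Rabin witness and 37303 is composite.
Base 25316: x_0 = 25316^18651 mod 37303 = 8086. x_0 ∉ {1, 37302} and s = 1, so 25316 is a Miller–Rabin witness and 37303 is composite.
Base 34574: x_0 = 34574^18651 mod 37303 = 17249. x_0 ∉ {1, 37302} and s = 1, so 34574 is a Miller–Rabin witness and 37303 is composite.
Base 34604: x_0 = 34604^18651 mod 37303 = 7965. x_0 ∉ {1, 37302} and s = 1, so 34604 is a Miller–Rabin witness and 37303 is composite.
The smallest witness among the given bases is 2.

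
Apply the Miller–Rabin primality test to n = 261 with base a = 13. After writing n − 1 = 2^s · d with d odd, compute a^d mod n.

34

n − 1 = 260 = 2^2 · 65, so s = 2 and d = 65.
By repeated squaring, 13^65 ≡ 34 (mod 261).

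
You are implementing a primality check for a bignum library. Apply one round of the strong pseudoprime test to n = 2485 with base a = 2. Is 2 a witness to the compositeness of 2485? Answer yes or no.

yes

n − 1 = 2484 = 2^2 · 621, so s = 2 and d = 621.
x_0 = 2^621 mod 2485 = 232.
x_0 is neither 1 nor 2484, so continue squaring.
x_1 = 232^2 mod 2485 = 1639.
Reached i = s−1 = 1 without hitting −1: 2 is a Miller–Rabin witness and 2485 is composite.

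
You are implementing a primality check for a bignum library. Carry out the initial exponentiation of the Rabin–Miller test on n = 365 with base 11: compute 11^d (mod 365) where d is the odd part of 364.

n − 1 = 364 = 2^2 · 91, so s = 2 and d = 91.
11^91 mod 365 = 141.

141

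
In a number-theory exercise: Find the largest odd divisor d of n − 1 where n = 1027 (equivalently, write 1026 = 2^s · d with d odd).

513

Halving: 1026 → 513; 513 is odd.
So 1026 = 2^1 · 513.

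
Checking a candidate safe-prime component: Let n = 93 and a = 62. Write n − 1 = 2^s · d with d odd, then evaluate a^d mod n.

62

n − 1 = 92 = 2^2 · 23, so s = 2 and d = 23.
By repeated squaring, 62^23 ≡ 62 (mod 93).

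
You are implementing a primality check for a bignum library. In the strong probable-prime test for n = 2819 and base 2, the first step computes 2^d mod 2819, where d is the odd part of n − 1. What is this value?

2818

n − 1 = 2818 = 2^1 · 1409, so s = 1 and d = 1409.
Repeated squaring mod 2819: 2^1 ≡ 2, 2^2 ≡ 4, 2^4 ≡ 16, 2^8 ≡ 256, 2^16 ≡ 699, 2^32 ≡ 914, 2^64 ≡ 972, 2^128 ≡ 419, 2^256 ≡ 783, 2^512 ≡ 1366, 2^1024 ≡ 2597.
1409 = 1024 + 256 + 128 + 1, so 2^1409 ≡ 2597·783·419·2 ≡ 2818 (mod 2819).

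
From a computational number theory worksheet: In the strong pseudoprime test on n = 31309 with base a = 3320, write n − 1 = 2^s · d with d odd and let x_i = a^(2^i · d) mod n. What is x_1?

29797

n − 1 = 31308 = 2^2 · 7827, so s = 2 and d = 7827.
Repeated squaring mod 31309: 3320^1 ≡ 3320, 3320^2 ≡ 1632, 3320^4 ≡ 2159, 3320^8 ≡ 27549, 3320^16 ≡ 17241, 3320^32 ≡ 4435, 3320^64 ≡ 7173, 3320^128 ≡ 11242, 3320^256 ≡ 19440, 3320^512 ≡ 13970, 3320^1024 ≡ 11903, 3320^2048 ≡ 8184, 3320^4096 ≡ 7905.
7827 = 4096 + 2048 + 1024 + 512 + 128 + 16 + 2 + 1, so 3320^7827 ≡ 7905·8184·11903·13970·11242·17241·1632·3320 ≡ 3844 (mod 31309).
x_0 = 3844.
x_1 = 3844^2 mod 31309 = 29797.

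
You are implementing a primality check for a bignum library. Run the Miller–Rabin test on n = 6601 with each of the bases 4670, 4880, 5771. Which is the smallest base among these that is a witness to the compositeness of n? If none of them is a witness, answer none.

none

n − 1 = 6600 = 2^3 · 825, so s = 3 and d = 825.
Base 4670: x_0 = 4670^825 mod 6601 = 1. x_0 = 1, so 4670 is not a witness.
Base 4880: x_0 = 4880^825 mod 6601 = 1. x_0 = 1, so 4880 is not a witness.
Base 5771: x_0 = 5771^825 mod 6601 = 6600. x_0 = 6600 ≡ −1, so 5771 is not a witness.
No listed base is a witness for 6601.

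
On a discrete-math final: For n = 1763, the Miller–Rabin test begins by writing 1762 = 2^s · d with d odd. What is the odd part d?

881

Halving: 1762 → 881; 881 is odd.
So 1762 = 2^1 · 881.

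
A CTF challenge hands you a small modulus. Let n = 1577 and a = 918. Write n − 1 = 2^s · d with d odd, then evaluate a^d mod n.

624

n − 1 = 1576 = 2^3 · 197, so s = 3 and d = 197.
Repeated squaring mod 1577: 918^1 ≡ 918, 918^2 ≡ 606, 918^4 ≡ 1372, 918^8 ≡ 1023, 918^16 ≡ 978, 918^32 ≡ 822, 918^64 ≡ 728, 918^128 ≡ 112.
197 = 128 + 64 + 4 + 1, so 918^197 ≡ 112·728·1372·918 ≡ 624 (mod 1577).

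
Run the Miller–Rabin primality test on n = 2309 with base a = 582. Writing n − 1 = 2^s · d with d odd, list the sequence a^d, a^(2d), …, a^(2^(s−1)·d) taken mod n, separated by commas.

n − 1 = 2308 = 2^2 · 577, so s = 2 and d = 577.
x_0 = 582^577 mod 2309 = 688.
x_1 = 688^2 mod 2309 = 2308.

688, 2308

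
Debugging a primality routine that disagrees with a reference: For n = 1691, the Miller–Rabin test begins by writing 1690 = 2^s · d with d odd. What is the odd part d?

Halving: 1690 → 845; 845 is odd.
So 1690 = 2^1 · 845.

845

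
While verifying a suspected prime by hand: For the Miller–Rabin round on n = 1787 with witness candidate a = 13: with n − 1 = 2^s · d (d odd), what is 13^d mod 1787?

n − 1 = 1786 = 2^1 · 893, so s = 1 and d = 893.
13^893 mod 1787 = 1786.

1786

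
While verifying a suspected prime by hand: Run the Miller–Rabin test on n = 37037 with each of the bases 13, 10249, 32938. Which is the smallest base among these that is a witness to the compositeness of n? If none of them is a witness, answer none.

13

n − 1 = 37036 = 2^2 · 9259, so s = 2 and d = 9259.
Base 13: x_0 = 13^9259 mod 37037 = 4472. x_0 is neither 1 nor 37036, so continue squaring. x_1 = 4472^2 mod 37037 = 35841. Reached i = s−1 = 1 without hitting −1: 13 is a Miller–Rabin witness and 37037 is composite.
Base 10249: x_0 = 10249^9259 mod 37037 = 29674. x_0 is neither 1 nor 37036, so continue squaring. x_1 = 29674^2 mod 37037 = 28638. Reached i = s−1 = 1 without hitting −1: 10249 is a Miller–Rabin witness and 37037 is composite.
Base 32938: x_0 = 32938^9259 mod 37037 = 21563. x_0 is neither 1 nor 37036, so continue squaring. x_1 = 21563^2 mod 37037 = 471. Reached i = s−1 = 1 without hitting −1: 32938 is a Miller–Rabin witness and 37037 is composite.
The smallest witness among the given bases is 13.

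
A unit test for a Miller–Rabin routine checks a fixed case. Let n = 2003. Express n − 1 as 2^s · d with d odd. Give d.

1001

Halving: 2002 → 1001; 1001 is odd.
So 2002 = 2^1 · 1001.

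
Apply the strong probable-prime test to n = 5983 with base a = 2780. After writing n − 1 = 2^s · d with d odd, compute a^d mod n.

3873

n − 1 = 5982 = 2^1 · 2991, so s = 1 and d = 2991.
2780^2991 mod 5983 = 3873.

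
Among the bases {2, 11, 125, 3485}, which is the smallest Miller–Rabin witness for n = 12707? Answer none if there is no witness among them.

n − 1 = 12706 = 2^1 · 6353, so s = 1 and d = 6353.
Base 2: x_0 = 2^6353 mod 12707 = 3517. x_0 ∉ {1, 12706} and s = 1, so 2 is a Miller–Rabin witness and 12707 is composite.
Base 11: x_0 = 11^6353 mod 12707 = 1549. x_0 ∉ {1, 12706} and s = 1, so 11 is a Miller–Rabin witness and 12707 is composite.
Base 125: x_0 = 125^6353 mod 12707 = 4628. x_0 ∉ {1, 12706} and s = 1, so 125 is a Miller–Rabin witness and 12707 is composite.
Base 3485: x_0 = 3485^6353 mod 12707 = 6732. x_0 ∉ {1, 12706} and s = 1, so 3485 is a Miller–Rabin witness and 12707 is composite.
The smallest witness among the given bases is 2.

2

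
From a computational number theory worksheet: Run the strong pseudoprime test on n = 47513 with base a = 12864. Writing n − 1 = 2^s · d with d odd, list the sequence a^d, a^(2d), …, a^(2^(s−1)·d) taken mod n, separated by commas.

n − 1 = 47512 = 2^3 · 5939, so s = 3 and d = 5939.
x_0 = 12864^5939 mod 47513 = 9910.
x_1 = 9910^2 mod 47513 = 46242.
x_2 = 46242^2 mod 47513 = 47512.

9910, 46242, 47512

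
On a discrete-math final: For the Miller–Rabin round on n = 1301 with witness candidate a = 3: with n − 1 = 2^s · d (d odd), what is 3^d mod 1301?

51

n − 1 = 1300 = 2^2 · 325, so s = 2 and d = 325.
Repeated squaring mod 1301: 3^1 ≡ 3, 3^2 ≡ 9, 3^4 ≡ 81, 3^8 ≡ 56, 3^16 ≡ 534, 3^32 ≡ 237, 3^64 ≡ 226, 3^128 ≡ 337, 3^256 ≡ 382.
325 = 256 + 64 + 4 + 1, so 3^325 ≡ 382·226·81·3 ≡ 51 (mod 1301).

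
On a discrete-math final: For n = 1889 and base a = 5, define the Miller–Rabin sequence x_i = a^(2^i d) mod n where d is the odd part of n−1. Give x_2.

1888

n − 1 = 1888 = 2^5 · 59, so s = 5 and d = 59.
x_0 = 5^59 mod 1889 = 200.
x_1 = 200^2 mod 1889 = 331.
x_2 = 331^2 mod 1889 = 1888.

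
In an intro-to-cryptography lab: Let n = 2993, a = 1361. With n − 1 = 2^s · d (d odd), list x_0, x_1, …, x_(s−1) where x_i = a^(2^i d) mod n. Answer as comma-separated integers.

1601, 1193, 1574, 2265

n − 1 = 2992 = 2^4 · 187, so s = 4 and d = 187.
x_0 = 1361^187 mod 2993 = 1601.
x_1 = 1601^2 mod 2993 = 1193.
x_2 = 1193^2 mod 2993 = 1574.
x_3 = 1574^2 mod 2993 = 2265.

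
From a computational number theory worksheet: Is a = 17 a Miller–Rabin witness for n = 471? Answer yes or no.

yes

n − 1 = 470 = 2^1 · 235, so s = 1 and d = 235.
x_0 = 17^235 mod 471 = 17.
x_0 ∉ {1, 470} and s = 1, so 17 is a Miller–Rabin witness and 471 is composite.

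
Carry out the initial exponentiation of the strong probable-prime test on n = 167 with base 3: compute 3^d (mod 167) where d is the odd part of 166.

n − 1 = 166 = 2^1 · 83, so s = 1 and d = 83.
3^83 mod 167 = 1.

1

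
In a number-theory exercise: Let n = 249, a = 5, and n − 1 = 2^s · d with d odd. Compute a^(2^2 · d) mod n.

n − 1 = 248 = 2^3 · 31, so s = 3 and d = 31.
x_0 = 5^31 mod 249 = 98.
x_1 = 98^2 mod 249 = 142.
x_2 = 142^2 mod 249 = 244.

244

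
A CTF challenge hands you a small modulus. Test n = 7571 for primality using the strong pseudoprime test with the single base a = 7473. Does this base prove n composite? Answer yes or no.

n − 1 = 7570 = 2^1 · 3785, so s = 1 and d = 3785.
Repeated squaring mod 7571: 7473^1 ≡ 7473, 7473^2 ≡ 2033, 7473^4 ≡ 6894, 7473^8 ≡ 4069, 7473^16 ≡ 6555, 7473^32 ≡ 2600, 7473^64 ≡ 6668, 7473^128 ≡ 5312, 7473^256 ≡ 227, 7473^512 ≡ 6103, 7473^1024 ≡ 4860, 7473^2048 ≡ 5651.
3785 = 2048 + 1024 + 512 + 128 + 64 + 8 + 1, so 7473^3785 ≡ 5651·4860·6103·5312·6668·4069·7473 ≡ 2049 (mod 7571).
x_0 = 7473^3785 mod 7571 = 2049.
x_0 ∉ {1, 7570} and s = 1, so 7473 is a Miller–Rabin witness and 7571 is composite.

yes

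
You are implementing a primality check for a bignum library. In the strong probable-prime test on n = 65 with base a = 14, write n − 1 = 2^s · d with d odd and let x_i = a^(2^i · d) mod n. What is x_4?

1

n − 1 = 64 = 2^6 · 1, so s = 6 and d = 1.
x_0 = 14^1 mod 65 = 14.
x_1 = 14^2 mod 65 = 1.
x_2 = 1^2 mod 65 = 1.
x_3 = 1^2 mod 65 = 1.
x_4 = 1^2 mod 65 = 1.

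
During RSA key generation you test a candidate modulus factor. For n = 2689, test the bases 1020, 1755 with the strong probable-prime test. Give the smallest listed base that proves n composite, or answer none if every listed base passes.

none

n − 1 = 2688 = 2^7 · 21, so s = 7 and d = 21.
Base 1020: x_0 = 1020^21 mod 2689 = 1413. x_0 is neither 1 nor 2688, so continue squaring. x_1 = 1413^2 mod 2689 = 1331. x_2 = 1331^2 mod 2689 = 2199. x_3 = 2199^2 mod 2689 = 779. x_4 = 779^2 mod 2689 = 1816. x_5 = 1816^2 mod 2689 = 1142. x_6 = 1142^2 mod 2689 = 2688. x_6 ≡ −1, so 1020 is not a witness.
Base 1755: x_0 = 1755^21 mod 2689 = 1570. x_0 is neither 1 nor 2688, so continue squaring. x_1 = 1570^2 mod 2689 = 1776. x_2 = 1776^2 mod 2689 = 2668. x_3 = 2668^2 mod 2689 = 441. x_4 = 441^2 mod 2689 = 873. x_5 = 873^2 mod 2689 = 1142. x_6 = 1142^2 mod 2689 = 2688. x_6 ≡ −1, so 1755 is not a witness.
No listed base is a witness for 2689.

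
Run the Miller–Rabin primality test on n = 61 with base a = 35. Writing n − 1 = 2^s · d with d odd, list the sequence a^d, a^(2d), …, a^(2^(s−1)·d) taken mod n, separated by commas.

50, 60

n − 1 = 60 = 2^2 · 15, so s = 2 and d = 15.
x_0 = 35^15 mod 61 = 50.
x_1 = 50^2 mod 61 = 60.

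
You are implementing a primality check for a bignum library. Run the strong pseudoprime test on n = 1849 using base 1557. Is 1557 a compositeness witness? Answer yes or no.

n − 1 = 1848 = 2^3 · 231, so s = 3 and d = 231.
Repeated squaring mod 1849: 1557^1 ≡ 1557, 1557^2 ≡ 210, 1557^4 ≡ 1573, 1557^8 ≡ 367, 1557^16 ≡ 1561, 1557^32 ≡ 1588, 1557^64 ≡ 1557, 1557^128 ≡ 210.
231 = 128 + 64 + 32 + 4 + 2 + 1, so 1557^231 ≡ 210·1557·1588·1573·210·1557 ≡ 1 (mod 1849).
x_0 = 1557^231 mod 1849 = 1.
x_0 = 1, so 1557 is not a witness.

no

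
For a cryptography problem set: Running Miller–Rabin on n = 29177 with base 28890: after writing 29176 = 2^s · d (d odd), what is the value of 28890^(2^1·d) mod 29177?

2264

n − 1 = 29176 = 2^3 · 3647, so s = 3 and d = 3647.
By repeated squaring, 28890^3647 ≡ 9345 (mod 29177).
x_0 = 9345.
x_1 = 9345^2 mod 29177 = 2264.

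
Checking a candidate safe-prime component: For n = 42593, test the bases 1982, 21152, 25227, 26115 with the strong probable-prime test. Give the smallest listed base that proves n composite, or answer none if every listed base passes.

n − 1 = 42592 = 2^5 · 1331, so s = 5 and d = 1331.
Base 1982: x_0 = 1982^1331 mod 42593 = 38463. x_0 is neither 1 nor 42592, so continue squaring. x_1 = 38463^2 mod 42593 = 19700. x_2 = 19700^2 mod 42593 = 25177. x_3 = 25177^2 mod 42593 = 12303. x_4 = 12303^2 mod 42593 = 30880. Reached i = s−1 = 4 without hitting −1: 1982 is a Miller–Rabin witness and 42593 is composite.
Base 21152: x_0 = 21152^1331 mod 42593 = 26118. x_0 is neither 1 nor 42592, so continue squaring. x_1 = 26118^2 mod 42593 = 23029. x_2 = 23029^2 mod 42593 = 9398. x_3 = 9398^2 mod 42593 = 27115. x_4 = 27115^2 mod 42593 = 25452. Reached i = s−1 = 4 without hitting −1: 21152 is a Miller–Rabin witness and 42593 is composite.
Base 25227: x_0 = 25227^1331 mod 42593 = 9374. x_0 is neither 1 nor 42592, so continue squaring. x_1 = 9374^2 mod 42593 = 2517. x_2 = 2517^2 mod 42593 = 31525. x_3 = 31525^2 mod 42593 = 3156. x_4 = 3156^2 mod 42593 = 36167. Reached i = s−1 = 4 without hitting −1: 25227 is a Miller–Rabin witness and 42593 is composite.
Base 26115: x_0 = 26115^1331 mod 42593 = 17329. x_0 is neither 1 nor 42592, so continue squaring. x_1 = 17329^2 mod 42593 = 13591. x_2 = 13591^2 mod 42593 = 32033. x_3 = 32033^2 mod 42593 = 5126. x_4 = 5126^2 mod 42593 = 38588. Reached i = s−1 = 4 without hitting −1: 26115 is a Miller–Rabin witness and 42593 is composite.
The smallest witness among the given bases is 1982.

1982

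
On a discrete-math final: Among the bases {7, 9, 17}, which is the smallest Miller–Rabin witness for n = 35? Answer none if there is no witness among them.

n − 1 = 34 = 2^1 · 17, so s = 1 and d = 17.
Base 7: x_0 = 7^17 mod 35 = 7. x_0 ∉ {1, 34} and s = 1, so 7 is a Miller–Rabin witness and 35 is composite.
Base 9: x_0 = 9^17 mod 35 = 4. x_0 ∉ {1, 34} and s = 1, so 9 is a Miller–Rabin witness and 35 is composite.
Base 17: x_0 = 17^17 mod 35 = 12. x_0 ∉ {1, 34} and s = 1, so 17 is a Miller–Rabin witness and 35 is composite.
The smallest witness among the given bases is 7.

7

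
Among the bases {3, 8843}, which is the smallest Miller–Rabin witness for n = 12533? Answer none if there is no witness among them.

n − 1 = 12532 = 2^2 · 3133, so s = 2 and d = 3133.
Base 3: x_0 = 3^3133 mod 12533 = 4613. x_0 is neither 1 nor 12532, so continue squaring. x_1 = 4613^2 mod 12533 = 11268. Reached i = s−1 = 1 without hitting −1: 3 is a Miller–Rabin witness and 12533 is composite.
Base 8843: x_0 = 8843^3133 mod 12533 = 8108. x_0 is neither 1 nor 12532, so continue squaring. x_1 = 8108^2 mod 12533 = 4079. Reached i = s−1 = 1 without hitting −1: 8843 is a Miller–Rabin witness and 12533 is composite.
The smallest witness among the given bases is 3.

3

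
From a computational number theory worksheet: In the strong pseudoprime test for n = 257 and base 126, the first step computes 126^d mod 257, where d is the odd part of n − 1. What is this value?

126

n − 1 = 256 = 2^8 · 1, so s = 8 and d = 1.
126^1 mod 257 = 126.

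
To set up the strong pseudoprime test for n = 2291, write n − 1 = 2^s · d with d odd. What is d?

Halving: 2290 → 1145; 1145 is odd.
So 2290 = 2^1 · 1145.

1145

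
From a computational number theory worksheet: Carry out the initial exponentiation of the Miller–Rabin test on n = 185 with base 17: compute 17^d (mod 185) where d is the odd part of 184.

n − 1 = 184 = 2^3 · 23, so s = 3 and d = 23.
17^23 mod 185 = 18.

18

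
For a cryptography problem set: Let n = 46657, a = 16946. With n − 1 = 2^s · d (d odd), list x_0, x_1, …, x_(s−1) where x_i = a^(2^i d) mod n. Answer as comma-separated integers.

31117, 41625, 32930, 29563, 38702, 15133

n − 1 = 46656 = 2^6 · 729, so s = 6 and d = 729.
x_0 = 16946^729 mod 46657 = 31117.
x_1 = 31117^2 mod 46657 = 41625.
x_2 = 41625^2 mod 46657 = 32930.
x_3 = 32930^2 mod 46657 = 29563.
x_4 = 29563^2 mod 46657 = 38702.
x_5 = 38702^2 mod 46657 = 15133.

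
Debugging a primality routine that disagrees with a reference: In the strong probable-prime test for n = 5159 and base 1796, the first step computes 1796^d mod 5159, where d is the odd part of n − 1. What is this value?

n − 1 = 5158 = 2^1 · 2579, so s = 1 and d = 2579.
1796^2579 mod 5159 = 4041.

4041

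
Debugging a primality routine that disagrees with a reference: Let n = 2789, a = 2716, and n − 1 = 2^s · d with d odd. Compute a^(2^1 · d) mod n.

n − 1 = 2788 = 2^2 · 697, so s = 2 and d = 697.
Repeated squaring mod 2789: 2716^1 ≡ 2716, 2716^2 ≡ 2540, 2716^4 ≡ 643, 2716^8 ≡ 677, 2716^16 ≡ 933, 2716^32 ≡ 321, 2716^64 ≡ 2637, 2716^128 ≡ 792, 2716^256 ≡ 2528, 2716^512 ≡ 1185.
697 = 512 + 128 + 32 + 16 + 8 + 1, so 2716^697 ≡ 1185·792·321·933·677·2716 ≡ 167 (mod 2789).
x_0 = 167.
x_1 = 167^2 mod 2789 = 2788.

2788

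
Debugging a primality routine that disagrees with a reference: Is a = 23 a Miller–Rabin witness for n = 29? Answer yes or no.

n − 1 = 28 = 2^2 · 7, so s = 2 and d = 7.
x_0 = 23^7 mod 29 = 1.
x_0 = 1, so 23 is not a witness.

no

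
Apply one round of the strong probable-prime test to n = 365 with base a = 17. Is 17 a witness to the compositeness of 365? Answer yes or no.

n − 1 = 364 = 2^2 · 91, so s = 2 and d = 91.
Repeated squaring mod 365: 17^1 ≡ 17, 17^2 ≡ 289, 17^4 ≡ 301, 17^8 ≡ 81, 17^16 ≡ 356, 17^32 ≡ 81, 17^64 ≡ 356.
91 = 64 + 16 + 8 + 2 + 1, so 17^91 ≡ 356·356·81·289·17 ≡ 313 (mod 365).
x_0 = 17^91 mod 365 = 313.
x_0 is neither 1 nor 364, so continue squaring.
x_1 = 313^2 mod 365 = 149.
Reached i = s−1 = 1 without hitting −1: 17 is a Miller–Rabin witness and 365 is composite.

yes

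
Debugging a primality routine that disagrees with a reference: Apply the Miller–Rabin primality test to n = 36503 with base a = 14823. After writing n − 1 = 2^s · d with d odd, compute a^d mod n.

1787

n − 1 = 36502 = 2^1 · 18251, so s = 1 and d = 18251.
14823^18251 mod 36503 = 1787.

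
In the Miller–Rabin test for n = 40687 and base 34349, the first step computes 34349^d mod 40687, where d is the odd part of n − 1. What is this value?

n − 1 = 40686 = 2^1 · 20343, so s = 1 and d = 20343.
Repeated squaring mod 40687: 34349^1 ≡ 34349, 34349^2 ≡ 12175, 34349^4 ≡ 7884, 34349^8 ≡ 28407, 34349^16 ≡ 12378, 34349^32 ≡ 28329, 34349^64 ≡ 21853, 34349^128 ≡ 10290, 34349^256 ≡ 16526, 34349^512 ≡ 17532, 34349^1024 ≡ 21426, 34349^2048 ≡ 2055, 34349^4096 ≡ 32264, 34349^8192 ≡ 29488, 34349^16384 ≡ 20267.
20343 = 16384 + 2048 + 1024 + 512 + 256 + 64 + 32 + 16 + 4 + 2 + 1, so 34349^20343 ≡ 20267·2055·21426·17532·16526·21853·28329·12378·7884·12175·34349 ≡ 3754 (mod 40687).

3754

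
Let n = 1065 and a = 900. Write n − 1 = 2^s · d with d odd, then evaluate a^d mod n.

n − 1 = 1064 = 2^3 · 133, so s = 3 and d = 133.
Repeated squaring mod 1065: 900^1 ≡ 900, 900^2 ≡ 600, 900^4 ≡ 30, 900^8 ≡ 900, 900^16 ≡ 600, 900^32 ≡ 30, 900^64 ≡ 900, 900^128 ≡ 600.
133 = 128 + 4 + 1, so 900^133 ≡ 600·30·900 ≡ 285 (mod 1065).

285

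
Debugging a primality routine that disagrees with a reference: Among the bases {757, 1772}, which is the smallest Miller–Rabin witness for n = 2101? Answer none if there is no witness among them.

1772

n − 1 = 2100 = 2^2 · 525, so s = 2 and d = 525.
Base 757: x_0 = 757^525 mod 2101 = 1. x_0 = 1, so 757 is not a witness.
Base 1772: x_0 = 1772^525 mod 2101 = 232. x_0 is neither 1 nor 2100, so continue squaring. x_1 = 232^2 mod 2101 = 1299. Reached i = s−1 = 1 without hitting −1: 1772 is a Miller–Rabin witness and 2101 is composite.
The smallest witness among the given bases is 1772.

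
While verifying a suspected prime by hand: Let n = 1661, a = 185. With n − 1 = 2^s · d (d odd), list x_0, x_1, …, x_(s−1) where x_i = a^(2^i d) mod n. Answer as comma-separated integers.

n − 1 = 1660 = 2^2 · 415, so s = 2 and d = 415.
x_0 = 185^415 mod 1661 = 991.
x_1 = 991^2 mod 1661 = 430.

991, 430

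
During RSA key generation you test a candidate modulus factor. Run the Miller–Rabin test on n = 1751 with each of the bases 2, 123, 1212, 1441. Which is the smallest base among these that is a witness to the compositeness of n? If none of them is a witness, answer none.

n − 1 = 1750 = 2^1 · 875, so s = 1 and d = 875.
Base 2: x_0 = 2^875 mod 1751 = 977. x_0 ∉ {1, 1750} and s = 1, so 2 is a Miller–Rabin witness and 1751 is composite.
Base 123: x_0 = 123^875 mod 1751 = 1203. x_0 ∉ {1, 1750} and s = 1, so 123 is a Miller–Rabin witness and 1751 is composite.
Base 1212: x_0 = 1212^875 mod 1751 = 1405. x_0 ∉ {1, 1750} and s = 1, so 1212 is a Miller–Rabin witness and 1751 is composite.
Base 1441: x_0 = 1441^875 mod 1751 = 514. x_0 ∉ {1, 1750} and s = 1, so 1441 is a Miller–Rabin witness and 1751 is composite.
The smallest witness among the given bases is 2.

2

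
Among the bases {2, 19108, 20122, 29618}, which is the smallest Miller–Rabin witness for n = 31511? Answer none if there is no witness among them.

n − 1 = 31510 = 2^1 · 15755, so s = 1 and d = 15755.
Base 2: x_0 = 2^15755 mod 31511 = 1. x_0 = 1, so 2 is not a witness.
Base 19108: x_0 = 19108^15755 mod 31511 = 31510. x_0 = 31510 ≡ −1, so 19108 is not a witness.
Base 20122: x_0 = 20122^15755 mod 31511 = 31510. x_0 = 31510 ≡ −1, so 20122 is not a witness.
Base 29618: x_0 = 29618^15755 mod 31511 = 31510. x_0 = 31510 ≡ −1, so 29618 is not a witness.
No listed base is a witness for 31511.

none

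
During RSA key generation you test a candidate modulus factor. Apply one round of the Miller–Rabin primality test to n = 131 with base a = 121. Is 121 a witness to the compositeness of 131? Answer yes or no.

no

n − 1 = 130 = 2^1 · 65, so s = 1 and d = 65.
x_0 = 121^65 mod 131 = 1.
x_0 = 1, so 121 is not a witness.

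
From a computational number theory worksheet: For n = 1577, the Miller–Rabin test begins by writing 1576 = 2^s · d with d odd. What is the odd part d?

Halving: 1576 → 788 → 394 → 197; 197 is odd.
So 1576 = 2^3 · 197.

197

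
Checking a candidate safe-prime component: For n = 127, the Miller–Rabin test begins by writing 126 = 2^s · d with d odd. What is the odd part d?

Halving: 126 → 63; 63 is odd.
So 126 = 2^1 · 63.

63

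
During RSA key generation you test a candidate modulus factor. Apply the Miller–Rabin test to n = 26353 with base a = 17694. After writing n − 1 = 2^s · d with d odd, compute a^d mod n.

n − 1 = 26352 = 2^4 · 1647, so s = 4 and d = 1647.
17694^1647 mod 26353 = 24112.

24112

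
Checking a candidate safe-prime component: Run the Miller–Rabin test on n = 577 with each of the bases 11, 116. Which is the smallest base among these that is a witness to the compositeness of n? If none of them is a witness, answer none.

n − 1 = 576 = 2^6 · 9, so s = 6 and d = 9.
Base 11: x_0 = 11^9 mod 577 = 263. x_0 is neither 1 nor 576, so continue squaring. x_1 = 263^2 mod 577 = 506. x_2 = 506^2 mod 577 = 425. x_3 = 425^2 mod 577 = 24. x_4 = 24^2 mod 577 = 576. x_4 ≡ −1, so 11 is not a witness.
Base 116: x_0 = 116^9 mod 577 = 141. x_0 is neither 1 nor 576, so continue squaring. x_1 = 141^2 mod 577 = 263. x_2 = 263^2 mod 577 = 506. x_3 = 506^2 mod 577 = 425. x_4 = 425^2 mod 577 = 24. x_5 = 24^2 mod 577 = 576. x_5 ≡ −1, so 116 is not a witness.
No listed base is a witness for 577.

none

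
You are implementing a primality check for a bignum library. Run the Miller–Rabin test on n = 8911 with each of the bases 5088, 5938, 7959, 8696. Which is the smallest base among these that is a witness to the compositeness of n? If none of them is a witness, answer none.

n − 1 = 8910 = 2^1 · 4455, so s = 1 and d = 4455.
Base 5088: x_0 = 5088^4455 mod 8911 = 8910. x_0 = 8910 ≡ −1, so 5088 is not a witness.
Base 5938: x_0 = 5938^4455 mod 8911 = 6364. x_0 ∉ {1, 8910} and s = 1, so 5938 is a Miller–Rabin witness and 8911 is composite.
Base 7959: x_0 = 7959^4455 mod 8911 = 1540. x_0 ∉ {1, 8910} and s = 1, so 7959 is a Miller–Rabin witness and 8911 is composite.
Base 8696: x_0 = 8696^4455 mod 8911 = 6364. x_0 ∉ {1, 8910} and s = 1, so 8696 is a Miller–Rabin witness and 8911 is composite.
The smallest witness among the given bases is 5938.

5938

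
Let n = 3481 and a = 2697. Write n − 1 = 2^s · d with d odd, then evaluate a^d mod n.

n − 1 = 3480 = 2^3 · 435, so s = 3 and d = 435.
2697^435 mod 3481 = 1828.

1828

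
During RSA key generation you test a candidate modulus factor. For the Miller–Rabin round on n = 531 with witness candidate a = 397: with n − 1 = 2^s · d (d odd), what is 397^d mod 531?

190

n − 1 = 530 = 2^1 · 265, so s = 1 and d = 265.
Repeated squaring mod 531: 397^1 ≡ 397, 397^2 ≡ 433, 397^4 ≡ 46, 397^8 ≡ 523, 397^16 ≡ 64, 397^32 ≡ 379, 397^64 ≡ 271, 397^128 ≡ 163, 397^256 ≡ 19.
265 = 256 + 8 + 1, so 397^265 ≡ 19·523·397 ≡ 190 (mod 531).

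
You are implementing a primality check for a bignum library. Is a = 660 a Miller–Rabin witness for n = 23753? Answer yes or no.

no

n − 1 = 23752 = 2^3 · 2969, so s = 3 and d = 2969.
By repeated squaring, 660^2969 ≡ 1 (mod 23753).
x_0 = 660^2969 mod 23753 = 1.
x_0 = 1, so 660 is not a witness.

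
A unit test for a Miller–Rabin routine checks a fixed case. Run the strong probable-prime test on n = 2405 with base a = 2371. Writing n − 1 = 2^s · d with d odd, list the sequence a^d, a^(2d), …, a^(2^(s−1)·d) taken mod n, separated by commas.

n − 1 = 2404 = 2^2 · 601, so s = 2 and d = 601.
x_0 = 2371^601 mod 2405 = 226.
x_1 = 226^2 mod 2405 = 571.

226, 571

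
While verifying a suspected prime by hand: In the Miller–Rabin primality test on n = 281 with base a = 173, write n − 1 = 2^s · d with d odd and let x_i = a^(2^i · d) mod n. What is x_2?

280

n − 1 = 280 = 2^3 · 35, so s = 3 and d = 35.
Repeated squaring mod 281: 173^1 ≡ 173, 173^2 ≡ 143, 173^4 ≡ 217, 173^8 ≡ 162, 173^16 ≡ 111, 173^32 ≡ 238.
35 = 32 + 2 + 1, so 173^35 ≡ 238·143·173 ≡ 89 (mod 281).
x_0 = 89.
x_1 = 89^2 mod 281 = 53.
x_2 = 53^2 mod 281 = 280.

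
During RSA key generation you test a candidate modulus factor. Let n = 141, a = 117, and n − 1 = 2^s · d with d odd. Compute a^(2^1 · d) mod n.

n − 1 = 140 = 2^2 · 35, so s = 2 and d = 35.
x_0 = 117^35 mod 141 = 114.
x_1 = 114^2 mod 141 = 24.

24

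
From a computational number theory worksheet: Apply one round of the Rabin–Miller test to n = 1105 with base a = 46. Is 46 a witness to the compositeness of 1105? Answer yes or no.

yes

n − 1 = 1104 = 2^4 · 69, so s = 4 and d = 69.
Repeated squaring mod 1105: 46^1 ≡ 46, 46^2 ≡ 1011, 46^4 ≡ 1101, 46^8 ≡ 16, 46^16 ≡ 256, 46^32 ≡ 341, 46^64 ≡ 256.
69 = 64 + 4 + 1, so 46^69 ≡ 256·1101·46 ≡ 411 (mod 1105).
x_0 = 46^69 mod 1105 = 411.
x_0 is neither 1 nor 1104, so continue squaring.
x_1 = 411^2 mod 1105 = 961.
x_2 = 961^2 mod 1105 = 846.
x_3 = 846^2 mod 1105 = 781.
Reached i = s−1 = 3 without hitting −1: 46 is a Miller–Rabin witness and 1105 is composite.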